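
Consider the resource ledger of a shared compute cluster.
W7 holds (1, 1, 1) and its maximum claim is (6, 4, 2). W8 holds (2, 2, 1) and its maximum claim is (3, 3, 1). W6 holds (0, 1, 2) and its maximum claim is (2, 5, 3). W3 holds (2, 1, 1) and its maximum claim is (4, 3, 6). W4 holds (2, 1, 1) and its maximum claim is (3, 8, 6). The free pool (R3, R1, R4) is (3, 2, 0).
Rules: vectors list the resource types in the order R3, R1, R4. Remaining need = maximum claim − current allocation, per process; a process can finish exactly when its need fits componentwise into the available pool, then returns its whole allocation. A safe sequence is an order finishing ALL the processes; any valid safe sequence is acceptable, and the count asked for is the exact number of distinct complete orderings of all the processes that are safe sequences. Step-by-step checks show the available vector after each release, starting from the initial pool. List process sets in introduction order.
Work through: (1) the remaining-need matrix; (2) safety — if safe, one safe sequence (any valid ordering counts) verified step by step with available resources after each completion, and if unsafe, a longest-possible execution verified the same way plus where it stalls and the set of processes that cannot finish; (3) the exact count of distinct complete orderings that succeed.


(1) Need matrix, components ordered R3, R1, R4:
  W7: (5, 3, 1)
  W8: (1, 1, 0)
  W6: (2, 4, 1)
  W3: (2, 2, 5)
  W4: (1, 7, 5)
(2) UNSAFE.
Key observation: even finishing W8, W6, W7 leaves just (6, 6, 4) free — too little R4 for any of the remaining processes.
A maximal execution: W8, W6, W7 — then nothing else fits. Check, step by step:
  pool = (3, 2, 0)
  run W8 (needs (1, 1, 0), free (3, 2, 0)); after release of (2, 2, 1) the pool is (5, 4, 1)
  run W6 (needs (2, 4, 1), free (5, 4, 1)); after release of (0, 1, 2) the pool is (5, 5, 3)
  run W7 (needs (5, 3, 1), free (5, 5, 3)); after release of (1, 1, 1) the pool is (6, 6, 4)
  W3 still needs (2, 2, 5) but only (6, 6, 4) is free — short on R4
  W4 still needs (1, 7, 5) but only (6, 6, 4) is free — short on R1 and R4
Processes that can never finish: W3 and W4.
(3) The exact count: 0 of the possible complete orderings are safe sequences.


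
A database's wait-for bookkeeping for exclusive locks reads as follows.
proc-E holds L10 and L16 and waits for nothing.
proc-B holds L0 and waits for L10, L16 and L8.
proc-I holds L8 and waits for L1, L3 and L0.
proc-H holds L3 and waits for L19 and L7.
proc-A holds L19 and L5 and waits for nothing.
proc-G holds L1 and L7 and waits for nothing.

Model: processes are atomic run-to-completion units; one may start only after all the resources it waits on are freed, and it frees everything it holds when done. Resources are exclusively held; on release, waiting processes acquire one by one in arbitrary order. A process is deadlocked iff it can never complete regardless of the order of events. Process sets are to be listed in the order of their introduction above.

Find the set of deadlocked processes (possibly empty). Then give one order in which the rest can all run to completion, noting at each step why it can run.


Deadlocked set: proc-B and proc-I.
Key observation: the cycle proc-B -> proc-I -> proc-B can never break — each member waits on the next; no other process is dragged down with it.
One completion order for the rest: proc-G, proc-A, proc-H, proc-E.
Walking it through:
  proc-G: no waits; runs immediately, freeing L1 and L7
  proc-A: no waits; runs immediately, freeing L19 and L5
  run proc-H (all its waits — L19 and L7 — are resolved); releases L3
  proc-E: no waits; runs immediately, freeing L10 and L16


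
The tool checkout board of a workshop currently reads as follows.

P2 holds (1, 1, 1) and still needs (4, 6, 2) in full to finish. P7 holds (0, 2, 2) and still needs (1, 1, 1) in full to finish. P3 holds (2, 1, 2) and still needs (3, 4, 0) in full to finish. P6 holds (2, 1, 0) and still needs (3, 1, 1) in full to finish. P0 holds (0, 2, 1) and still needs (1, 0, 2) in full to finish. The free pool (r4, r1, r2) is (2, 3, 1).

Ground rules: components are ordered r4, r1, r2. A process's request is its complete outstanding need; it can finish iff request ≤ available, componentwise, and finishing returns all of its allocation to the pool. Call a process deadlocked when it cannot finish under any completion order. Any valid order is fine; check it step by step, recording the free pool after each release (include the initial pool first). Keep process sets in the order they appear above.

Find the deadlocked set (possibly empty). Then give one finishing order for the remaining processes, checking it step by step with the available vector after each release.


Deadlocked: P2, P3 and P6.
Key observation: no order helps: past P7, P0, the free pool tops out at (2, 7, 4), below what each blocked process needs in r4.
One completion order for the rest: P7, P0. Walking it through:
  pool = (2, 3, 1)
  P7: need (1, 1, 1) fits (2, 3, 1); releases (0, 2, 2), pool now (2, 5, 3)
  P0: need (1, 0, 2) fits (2, 5, 3); releases (0, 2, 1), pool now (2, 7, 4)
None of the blocked processes ever fits:
  P2 cannot run: need (4, 6, 2) vs free (2, 7, 4) (insufficient r4)
  P3 cannot run: need (3, 4, 0) vs free (2, 7, 4) (insufficient r4)
  P6 cannot run: need (3, 1, 1) vs free (2, 7, 4) (insufficient r4)


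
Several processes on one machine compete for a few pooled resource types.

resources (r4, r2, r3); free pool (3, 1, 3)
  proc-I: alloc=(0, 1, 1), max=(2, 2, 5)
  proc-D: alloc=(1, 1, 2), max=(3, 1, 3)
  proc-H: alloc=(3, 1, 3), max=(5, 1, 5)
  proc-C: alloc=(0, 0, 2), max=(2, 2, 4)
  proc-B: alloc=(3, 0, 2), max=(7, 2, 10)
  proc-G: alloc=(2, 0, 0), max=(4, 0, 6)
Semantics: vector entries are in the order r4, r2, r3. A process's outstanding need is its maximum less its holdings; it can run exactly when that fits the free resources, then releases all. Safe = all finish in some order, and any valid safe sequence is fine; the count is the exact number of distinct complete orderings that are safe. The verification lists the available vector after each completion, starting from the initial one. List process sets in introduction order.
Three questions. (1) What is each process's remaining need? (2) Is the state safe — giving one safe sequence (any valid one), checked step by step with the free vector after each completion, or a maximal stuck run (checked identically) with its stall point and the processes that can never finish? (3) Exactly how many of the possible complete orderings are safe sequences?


(1) Need matrix, components ordered r4, r2, r3:
  proc-I: (2, 1, 4)
  proc-D: (2, 0, 1)
  proc-H: (2, 0, 2)
  proc-C: (2, 2, 2)
  proc-B: (4, 2, 8)
  proc-G: (2, 0, 6)
(2) SAFE — a valid safe sequence is proc-H, proc-I, proc-C, proc-D, proc-G, proc-B.
Key observation: nothing binds to the last unit here — the tightest requested-resource margin is 1, first seen at proc-H ((2, 0, 2) against (3, 1, 3)).
Walking it through:
  pool = (3, 1, 3)
  run proc-H (needs (2, 0, 2), free (3, 1, 3)); after release of (3, 1, 3) the pool is (6, 2, 6)
  run proc-I (needs (2, 1, 4), free (6, 2, 6)); after release of (0, 1, 1) the pool is (6, 3, 7)
  run proc-C (needs (2, 2, 2), free (6, 3, 7)); after release of (0, 0, 2) the pool is (6, 3, 9)
  run proc-D (needs (2, 0, 1), free (6, 3, 9)); after release of (1, 1, 2) the pool is (7, 4, 11)
  run proc-G (needs (2, 0, 6), free (7, 4, 11)); after release of (2, 0, 0) the pool is (9, 4, 11)
  run proc-B (needs (4, 2, 8), free (9, 4, 11)); after release of (3, 0, 2) the pool is (12, 4, 13)
(3) Exactly 136 of the possible complete orderings are safe sequences.


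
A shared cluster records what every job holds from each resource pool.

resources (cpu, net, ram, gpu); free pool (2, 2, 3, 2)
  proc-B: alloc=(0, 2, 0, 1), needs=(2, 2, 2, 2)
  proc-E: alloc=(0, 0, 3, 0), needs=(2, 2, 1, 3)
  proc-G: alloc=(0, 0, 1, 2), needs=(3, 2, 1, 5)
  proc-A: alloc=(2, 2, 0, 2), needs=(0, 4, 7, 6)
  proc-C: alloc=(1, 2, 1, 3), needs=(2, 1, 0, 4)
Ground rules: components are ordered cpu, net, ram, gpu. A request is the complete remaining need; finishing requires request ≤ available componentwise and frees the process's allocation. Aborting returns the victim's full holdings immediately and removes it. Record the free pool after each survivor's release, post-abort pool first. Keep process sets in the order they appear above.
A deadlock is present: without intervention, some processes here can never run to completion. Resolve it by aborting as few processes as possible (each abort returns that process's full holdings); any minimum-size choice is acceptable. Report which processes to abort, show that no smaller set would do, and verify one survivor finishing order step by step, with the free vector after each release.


Minimum abort set: proc-A.
Key observation: proc-G had no path to completion before; after the abort of proc-A ((2, 2, 0, 2) returned), step 2 is where it fits.
Why nothing smaller works: aborting no one leaves the state deadlocked as given.
Survivors finish in the order: proc-B, proc-G, proc-E, proc-C. Check, step by step (pool after the aborts first):
  pool = (4, 4, 3, 4)
  proc-B: need (2, 2, 2, 2) fits (4, 4, 3, 4); releases (0, 2, 0, 1), pool now (4, 6, 3, 5)
  proc-G: need (3, 2, 1, 5) fits (4, 6, 3, 5); releases (0, 0, 1, 2), pool now (4, 6, 4, 7)
  proc-E: need (2, 2, 1, 3) fits (4, 6, 4, 7); releases (0, 0, 3, 0), pool now (4, 6, 7, 7)
  proc-C: need (2, 1, 0, 4) fits (4, 6, 7, 7); releases (1, 2, 1, 3), pool now (5, 8, 8, 10)


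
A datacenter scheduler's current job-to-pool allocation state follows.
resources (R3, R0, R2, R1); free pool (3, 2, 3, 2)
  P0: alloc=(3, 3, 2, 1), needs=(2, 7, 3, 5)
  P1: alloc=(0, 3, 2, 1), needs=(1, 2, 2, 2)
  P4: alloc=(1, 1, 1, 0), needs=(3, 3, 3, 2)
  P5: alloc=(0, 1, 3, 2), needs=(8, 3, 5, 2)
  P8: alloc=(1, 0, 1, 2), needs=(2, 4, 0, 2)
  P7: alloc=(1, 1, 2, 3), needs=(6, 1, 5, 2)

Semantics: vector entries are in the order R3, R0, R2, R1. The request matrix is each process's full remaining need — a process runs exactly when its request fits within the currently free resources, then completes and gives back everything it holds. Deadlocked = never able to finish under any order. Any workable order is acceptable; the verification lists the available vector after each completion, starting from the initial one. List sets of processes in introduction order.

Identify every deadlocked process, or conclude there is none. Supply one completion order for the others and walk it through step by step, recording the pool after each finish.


Deadlocked set: P0, P5 and P7.
Key observation: after P1, P8, P4 the pool peaks at (5, 6, 7, 5), and each blocked process is short somewhere: P0 on R0; P5 on R3; P7 on R3.
The rest can finish in the order P1, P8, P4. Verifying each step:
  pool = (3, 2, 3, 2)
  P1 needs (1, 2, 2, 2) <= (3, 2, 3, 2) -> finishes; pool += (0, 3, 2, 1) = (3, 5, 5, 3)
  P8 needs (2, 4, 0, 2) <= (3, 5, 5, 3) -> finishes; pool += (1, 0, 1, 2) = (4, 5, 6, 5)
  P4 needs (3, 3, 3, 2) <= (4, 5, 6, 5) -> finishes; pool += (1, 1, 1, 0) = (5, 6, 7, 5)
The blocked processes can never fit:
  blocked: P0 wants (2, 7, 3, 5), pool (5, 6, 7, 5) — not enough R0
  blocked: P5 wants (8, 3, 5, 2), pool (5, 6, 7, 5) — not enough R3
  blocked: P7 wants (6, 1, 5, 2), pool (5, 6, 7, 5) — not enough R3


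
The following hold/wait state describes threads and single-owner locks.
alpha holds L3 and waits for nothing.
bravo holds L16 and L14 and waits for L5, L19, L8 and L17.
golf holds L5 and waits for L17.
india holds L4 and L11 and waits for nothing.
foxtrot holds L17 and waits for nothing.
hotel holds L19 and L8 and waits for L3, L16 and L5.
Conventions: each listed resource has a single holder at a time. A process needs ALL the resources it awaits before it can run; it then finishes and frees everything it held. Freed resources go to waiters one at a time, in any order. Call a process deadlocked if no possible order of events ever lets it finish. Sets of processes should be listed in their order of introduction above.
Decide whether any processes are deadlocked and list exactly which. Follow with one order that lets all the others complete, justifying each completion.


Deadlocked: bravo and hotel.
Key observation: nobody on the ring bravo -> hotel -> bravo can start until another member finishes, which never happens; no other process is dragged down with it.
The rest can finish in the order foxtrot, golf, alpha, india.
Check, step by step:
  foxtrot waits on nothing -> runs at once and releases L17
  golf: everything it awaited (L17) is free; runs, freeing L5
  alpha waits on nothing -> runs at once and releases L3
  india waits on nothing -> runs at once and releases L4 and L11


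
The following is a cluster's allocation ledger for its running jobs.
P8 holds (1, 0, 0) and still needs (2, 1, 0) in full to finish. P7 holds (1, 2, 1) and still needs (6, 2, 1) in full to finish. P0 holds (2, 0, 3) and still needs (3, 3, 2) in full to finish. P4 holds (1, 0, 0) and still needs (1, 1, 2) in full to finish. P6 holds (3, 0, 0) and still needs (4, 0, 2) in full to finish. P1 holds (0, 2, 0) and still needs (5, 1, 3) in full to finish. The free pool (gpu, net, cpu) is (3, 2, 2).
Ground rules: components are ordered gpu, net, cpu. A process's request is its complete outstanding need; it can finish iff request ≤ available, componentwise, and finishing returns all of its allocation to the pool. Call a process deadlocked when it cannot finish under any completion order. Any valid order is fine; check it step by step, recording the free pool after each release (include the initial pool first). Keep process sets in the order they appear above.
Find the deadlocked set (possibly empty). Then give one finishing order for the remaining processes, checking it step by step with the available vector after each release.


No process is deadlocked.
Key observation: starting with P8, each completion frees enough for the next — no one is permanently blocked.
The rest can finish in the order P8, P4, P6, P7, P1, P0. Check, step by step:
  pool = (3, 2, 2)
  run P8 (needs (2, 1, 0), free (3, 2, 2)); after release of (1, 0, 0) the pool is (4, 2, 2)
  run P4 (needs (1, 1, 2), free (4, 2, 2)); after release of (1, 0, 0) the pool is (5, 2, 2)
  run P6 (needs (4, 0, 2), free (5, 2, 2)); after release of (3, 0, 0) the pool is (8, 2, 2)
  run P7 (needs (6, 2, 1), free (8, 2, 2)); after release of (1, 2, 1) the pool is (9, 4, 3)
  run P1 (needs (5, 1, 3), free (9, 4, 3)); after release of (0, 2, 0) the pool is (9, 6, 3)
  run P0 (needs (3, 3, 2), free (9, 6, 3)); after release of (2, 0, 3) the pool is (11, 6, 6)


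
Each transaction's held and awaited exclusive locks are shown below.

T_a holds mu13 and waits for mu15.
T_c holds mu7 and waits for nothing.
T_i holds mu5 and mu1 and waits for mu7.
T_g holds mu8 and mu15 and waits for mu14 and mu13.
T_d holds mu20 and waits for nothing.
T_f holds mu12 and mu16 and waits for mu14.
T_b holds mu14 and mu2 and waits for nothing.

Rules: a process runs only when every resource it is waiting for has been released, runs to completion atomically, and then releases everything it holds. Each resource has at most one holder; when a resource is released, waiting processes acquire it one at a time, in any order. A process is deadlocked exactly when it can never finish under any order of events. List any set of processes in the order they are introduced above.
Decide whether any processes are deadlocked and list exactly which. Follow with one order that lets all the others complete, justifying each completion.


Deadlocked: T_a and T_g.
Key observation: T_a -> T_g -> T_a is a circular wait — nothing in it can go first; no other process is dragged down with it.
The rest can finish in the order T_b, T_f, T_c, T_i, T_d.
Walking it through:
  T_b waits on nothing -> runs at once and releases mu14 and mu2
  T_f waits on mu14 — all released -> runs and releases mu12 and mu16
  T_c waits on nothing -> runs at once and releases mu7
  T_i waits on mu7 — all released -> runs and releases mu5 and mu1
  T_d waits on nothing -> runs at once and releases mu20


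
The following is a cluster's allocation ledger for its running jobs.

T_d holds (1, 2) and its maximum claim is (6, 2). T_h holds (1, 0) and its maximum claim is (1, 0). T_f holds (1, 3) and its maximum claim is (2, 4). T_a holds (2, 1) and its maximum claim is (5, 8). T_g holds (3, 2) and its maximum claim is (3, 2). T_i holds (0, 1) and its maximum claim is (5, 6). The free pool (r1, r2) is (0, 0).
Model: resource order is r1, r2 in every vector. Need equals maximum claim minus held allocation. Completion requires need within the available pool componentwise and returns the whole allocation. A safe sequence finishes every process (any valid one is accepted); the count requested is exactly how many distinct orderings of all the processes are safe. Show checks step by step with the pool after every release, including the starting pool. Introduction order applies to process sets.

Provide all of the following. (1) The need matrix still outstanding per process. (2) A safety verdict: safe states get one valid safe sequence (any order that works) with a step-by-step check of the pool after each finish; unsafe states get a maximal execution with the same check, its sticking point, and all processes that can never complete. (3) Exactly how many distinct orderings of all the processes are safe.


(1) Need matrix, components ordered r1, r2:
  T_d: (5, 0)
  T_h: (0, 0)
  T_f: (1, 1)
  T_a: (3, 7)
  T_g: (0, 0)
  T_i: (5, 5)
(2) SAFE. One safe sequence: T_h, T_g, T_f, T_d, T_i, T_a.
Key observation: reading the order forward, T_d is the first process whose need (5, 0) meets the free pool (5, 5) exactly on a resource it requests.
Walking it through:
  pool = (0, 0)
  T_h needs (0, 0) <= (0, 0) -> finishes; pool += (1, 0) = (1, 0)
  T_g needs (0, 0) <= (1, 0) -> finishes; pool += (3, 2) = (4, 2)
  T_f needs (1, 1) <= (4, 2) -> finishes; pool += (1, 3) = (5, 5)
  T_d needs (5, 0) <= (5, 5) -> finishes; pool += (1, 2) = (6, 7)
  T_i needs (5, 5) <= (6, 7) -> finishes; pool += (0, 1) = (6, 8)
  T_a needs (3, 7) <= (6, 8) -> finishes; pool += (2, 1) = (8, 9)
(3) Precisely 9 of the possible complete orderings are safe sequences.


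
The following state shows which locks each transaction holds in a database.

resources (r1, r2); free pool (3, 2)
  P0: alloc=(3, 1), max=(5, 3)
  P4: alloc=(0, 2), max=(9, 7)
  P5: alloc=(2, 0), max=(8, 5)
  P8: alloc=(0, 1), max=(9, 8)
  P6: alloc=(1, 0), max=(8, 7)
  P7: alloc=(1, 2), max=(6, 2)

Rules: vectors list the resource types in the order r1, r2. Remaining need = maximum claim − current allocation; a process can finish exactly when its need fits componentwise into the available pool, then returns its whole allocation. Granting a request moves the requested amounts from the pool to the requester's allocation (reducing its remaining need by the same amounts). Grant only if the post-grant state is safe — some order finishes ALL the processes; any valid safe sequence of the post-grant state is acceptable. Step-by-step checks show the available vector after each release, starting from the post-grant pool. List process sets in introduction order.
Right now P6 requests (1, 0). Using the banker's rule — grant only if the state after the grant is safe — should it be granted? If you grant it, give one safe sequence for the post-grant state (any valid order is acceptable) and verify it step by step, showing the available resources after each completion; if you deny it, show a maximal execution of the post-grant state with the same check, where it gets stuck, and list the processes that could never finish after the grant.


DENY: after the grant no complete ordering would exist.
Key observation: after P0, P7, P5 the pool peaks at (8, 5), and each blocked process is short somewhere: P4 on r1; P8 on r1, r2; P6 on r2.
After a pretend grant, a maximal execution: P0, P7, P5 — then nothing else fits. Step-by-step check:
  pool = (2, 2)
  run P0 (needs (2, 2), free (2, 2)); after release of (3, 1) the pool is (5, 3)
  run P7 (needs (5, 0), free (5, 3)); after release of (1, 2) the pool is (6, 5)
  run P5 (needs (6, 5), free (6, 5)); after release of (2, 0) the pool is (8, 5)
  blocked: P4 wants (9, 5), pool (8, 5) — not enough r1
  blocked: P8 wants (9, 7), pool (8, 5) — not enough r1 and r2
  blocked: P6 wants (6, 7), pool (8, 5) — not enough r2
Had the request been granted, P4, P8 and P6 could never finish.


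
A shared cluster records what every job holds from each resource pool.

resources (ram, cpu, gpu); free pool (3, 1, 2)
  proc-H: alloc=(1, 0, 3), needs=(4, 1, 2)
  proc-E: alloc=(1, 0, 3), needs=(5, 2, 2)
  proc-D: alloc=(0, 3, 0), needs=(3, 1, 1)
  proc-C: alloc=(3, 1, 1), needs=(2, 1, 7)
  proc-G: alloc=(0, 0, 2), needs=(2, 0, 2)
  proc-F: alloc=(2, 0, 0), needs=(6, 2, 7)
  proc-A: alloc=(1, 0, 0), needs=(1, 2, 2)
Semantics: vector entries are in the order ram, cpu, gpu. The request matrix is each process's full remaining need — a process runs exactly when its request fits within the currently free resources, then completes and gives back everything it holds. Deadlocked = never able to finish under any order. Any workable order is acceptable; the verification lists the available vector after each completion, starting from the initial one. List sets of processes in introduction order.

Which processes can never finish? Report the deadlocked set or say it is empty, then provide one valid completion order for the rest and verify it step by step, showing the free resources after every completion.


Nothing here is deadlocked.
Key observation: beginning at proc-D, releases accumulate fast enough that every process eventually fits.
The rest can finish in the order proc-D, proc-G, proc-A, proc-H, proc-E, proc-F, proc-C. Walking it through:
  pool = (3, 1, 2)
  proc-D needs (3, 1, 1) <= (3, 1, 2) -> finishes; pool += (0, 3, 0) = (3, 4, 2)
  proc-G needs (2, 0, 2) <= (3, 4, 2) -> finishes; pool += (0, 0, 2) = (3, 4, 4)
  proc-A needs (1, 2, 2) <= (3, 4, 4) -> finishes; pool += (1, 0, 0) = (4, 4, 4)
  proc-H needs (4, 1, 2) <= (4, 4, 4) -> finishes; pool += (1, 0, 3) = (5, 4, 7)
  proc-E needs (5, 2, 2) <= (5, 4, 7) -> finishes; pool += (1, 0, 3) = (6, 4, 10)
  proc-F needs (6, 2, 7) <= (6, 4, 10) -> finishes; pool += (2, 0, 0) = (8, 4, 10)
  proc-C needs (2, 1, 7) <= (8, 4, 10) -> finishes; pool += (3, 1, 1) = (11, 5, 11)


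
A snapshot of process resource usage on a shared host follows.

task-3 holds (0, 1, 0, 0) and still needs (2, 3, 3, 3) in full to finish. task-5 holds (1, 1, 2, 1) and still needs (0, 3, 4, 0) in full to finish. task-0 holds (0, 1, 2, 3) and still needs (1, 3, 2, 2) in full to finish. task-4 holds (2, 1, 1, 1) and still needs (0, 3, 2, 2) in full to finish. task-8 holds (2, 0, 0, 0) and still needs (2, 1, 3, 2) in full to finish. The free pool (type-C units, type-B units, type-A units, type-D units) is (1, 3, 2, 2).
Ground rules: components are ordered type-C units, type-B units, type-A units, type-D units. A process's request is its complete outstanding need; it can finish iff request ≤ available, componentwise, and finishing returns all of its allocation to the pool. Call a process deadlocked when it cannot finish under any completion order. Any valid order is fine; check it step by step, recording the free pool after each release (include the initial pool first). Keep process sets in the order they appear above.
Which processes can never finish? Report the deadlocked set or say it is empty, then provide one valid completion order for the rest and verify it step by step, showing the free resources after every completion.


The deadlocked set is empty.
Key observation: task-0 fits the free pool immediately, and its release cascades until everyone finishes.
A valid finishing order for the others: task-0, task-4, task-3, task-5, task-8. Verifying each step:
  pool = (1, 3, 2, 2)
  task-0: need (1, 3, 2, 2) fits (1, 3, 2, 2); releases (0, 1, 2, 3), pool now (1, 4, 4, 5)
  task-4: need (0, 3, 2, 2) fits (1, 4, 4, 5); releases (2, 1, 1, 1), pool now (3, 5, 5, 6)
  task-3: need (2, 3, 3, 3) fits (3, 5, 5, 6); releases (0, 1, 0, 0), pool now (3, 6, 5, 6)
  task-5: need (0, 3, 4, 0) fits (3, 6, 5, 6); releases (1, 1, 2, 1), pool now (4, 7, 7, 7)
  task-8: need (2, 1, 3, 2) fits (4, 7, 7, 7); releases (2, 0, 0, 0), pool now (6, 7, 7, 7)


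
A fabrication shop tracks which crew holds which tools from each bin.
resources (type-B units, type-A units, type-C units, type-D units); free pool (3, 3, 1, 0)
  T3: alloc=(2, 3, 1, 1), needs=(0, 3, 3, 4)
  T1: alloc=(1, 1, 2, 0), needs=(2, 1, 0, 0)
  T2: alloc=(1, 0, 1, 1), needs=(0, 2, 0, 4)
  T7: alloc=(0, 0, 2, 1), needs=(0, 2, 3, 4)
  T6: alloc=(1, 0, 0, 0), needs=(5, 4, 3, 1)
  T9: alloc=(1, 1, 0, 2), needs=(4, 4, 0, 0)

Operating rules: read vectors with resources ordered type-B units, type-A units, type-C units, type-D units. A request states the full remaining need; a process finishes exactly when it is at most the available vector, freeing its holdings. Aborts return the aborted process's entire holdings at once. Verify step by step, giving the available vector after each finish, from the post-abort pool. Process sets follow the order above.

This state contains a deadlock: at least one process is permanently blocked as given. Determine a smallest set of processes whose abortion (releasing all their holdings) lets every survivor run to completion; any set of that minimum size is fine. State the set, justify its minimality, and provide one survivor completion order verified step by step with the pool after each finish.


Minimum abort set: T3 and T7.
Key observation: T2 could never have finished before the abort; with (2, 3, 3, 2) returned by T3 and T7, it fits at step 3.
No one abort is enough; case by case: T3 alone leaves T2 blocked (short on type-D units); T1 alone leaves T3 blocked (short on type-D units); T2 alone leaves T3 blocked (short on type-D units); T7 alone leaves T3 blocked (short on type-D units); T6 alone leaves T3 blocked (short on type-D units); T9 alone leaves T3 blocked (short on type-D units).
One survivor order: T9, T1, T2, T6. Verifying each step (post-abort pool first):
  pool = (5, 6, 4, 2)
  T9 needs (4, 4, 0, 0) <= (5, 6, 4, 2) -> finishes; pool += (1, 1, 0, 2) = (6, 7, 4, 4)
  T1 needs (2, 1, 0, 0) <= (6, 7, 4, 4) -> finishes; pool += (1, 1, 2, 0) = (7, 8, 6, 4)
  T2 needs (0, 2, 0, 4) <= (7, 8, 6, 4) -> finishes; pool += (1, 0, 1, 1) = (8, 8, 7, 5)
  T6 needs (5, 4, 3, 1) <= (8, 8, 7, 5) -> finishes; pool += (1, 0, 0, 0) = (9, 8, 7, 5)


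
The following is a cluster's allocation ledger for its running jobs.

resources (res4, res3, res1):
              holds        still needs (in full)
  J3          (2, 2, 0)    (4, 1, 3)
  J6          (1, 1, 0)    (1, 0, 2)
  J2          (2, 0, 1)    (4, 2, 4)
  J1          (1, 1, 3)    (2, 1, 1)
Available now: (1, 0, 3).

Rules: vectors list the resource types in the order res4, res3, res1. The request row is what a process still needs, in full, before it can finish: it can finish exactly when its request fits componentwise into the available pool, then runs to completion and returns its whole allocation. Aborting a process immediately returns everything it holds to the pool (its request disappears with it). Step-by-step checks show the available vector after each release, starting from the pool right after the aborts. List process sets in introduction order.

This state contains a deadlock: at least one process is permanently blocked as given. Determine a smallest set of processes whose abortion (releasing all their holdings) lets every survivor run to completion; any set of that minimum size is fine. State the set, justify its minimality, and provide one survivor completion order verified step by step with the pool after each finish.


Abort J2.
Key observation: aborting J2 returns (2, 0, 1), and J3 — hopeless before — runs at step 3 with the returned capacity in the pool.
No smaller set exists: with zero aborts the deadlock remains.
One survivor order: J6, J1, J3. Check, step by step (post-abort pool first):
  pool = (3, 0, 4)
  run J6 (needs (1, 0, 2), free (3, 0, 4)); after release of (1, 1, 0) the pool is (4, 1, 4)
  run J1 (needs (2, 1, 1), free (4, 1, 4)); after release of (1, 1, 3) the pool is (5, 2, 7)
  run J3 (needs (4, 1, 3), free (5, 2, 7)); after release of (2, 2, 0) the pool is (7, 4, 7)


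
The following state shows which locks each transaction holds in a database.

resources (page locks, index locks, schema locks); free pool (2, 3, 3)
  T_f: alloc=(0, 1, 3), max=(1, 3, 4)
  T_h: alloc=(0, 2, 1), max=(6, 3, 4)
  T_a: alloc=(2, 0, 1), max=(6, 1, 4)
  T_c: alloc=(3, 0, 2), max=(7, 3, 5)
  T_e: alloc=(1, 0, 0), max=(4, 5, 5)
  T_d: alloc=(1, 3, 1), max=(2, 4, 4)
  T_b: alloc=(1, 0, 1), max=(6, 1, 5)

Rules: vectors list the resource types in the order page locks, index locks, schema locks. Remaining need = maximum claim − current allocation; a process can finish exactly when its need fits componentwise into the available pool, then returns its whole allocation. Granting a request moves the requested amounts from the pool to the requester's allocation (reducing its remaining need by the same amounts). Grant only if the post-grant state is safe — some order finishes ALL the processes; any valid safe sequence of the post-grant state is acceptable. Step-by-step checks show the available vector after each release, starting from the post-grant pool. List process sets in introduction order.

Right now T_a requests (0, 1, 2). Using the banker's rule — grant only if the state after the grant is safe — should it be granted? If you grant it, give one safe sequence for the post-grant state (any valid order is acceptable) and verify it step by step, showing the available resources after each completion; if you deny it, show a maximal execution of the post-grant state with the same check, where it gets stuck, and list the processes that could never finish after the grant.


GRANT: granting preserves safety; a valid post-grant sequence is T_f, T_d, T_e, T_c, T_b, T_h, T_a.
Key observation: granting shrinks the pool to (2, 2, 1), yet T_f still fits and the chain goes through.
Check on the post-grant state, step by step:
  pool = (2, 2, 1)
  T_f: need (1, 2, 1) fits (2, 2, 1); releases (0, 1, 3), pool now (2, 3, 4)
  T_d: need (1, 1, 3) fits (2, 3, 4); releases (1, 3, 1), pool now (3, 6, 5)
  T_e: need (3, 5, 5) fits (3, 6, 5); releases (1, 0, 0), pool now (4, 6, 5)
  T_c: need (4, 3, 3) fits (4, 6, 5); releases (3, 0, 2), pool now (7, 6, 7)
  T_b: need (5, 1, 4) fits (7, 6, 7); releases (1, 0, 1), pool now (8, 6, 8)
  T_h: need (6, 1, 3) fits (8, 6, 8); releases (0, 2, 1), pool now (8, 8, 9)
  T_a: need (4, 0, 1) fits (8, 8, 9); releases (2, 1, 3), pool now (10, 9, 12)


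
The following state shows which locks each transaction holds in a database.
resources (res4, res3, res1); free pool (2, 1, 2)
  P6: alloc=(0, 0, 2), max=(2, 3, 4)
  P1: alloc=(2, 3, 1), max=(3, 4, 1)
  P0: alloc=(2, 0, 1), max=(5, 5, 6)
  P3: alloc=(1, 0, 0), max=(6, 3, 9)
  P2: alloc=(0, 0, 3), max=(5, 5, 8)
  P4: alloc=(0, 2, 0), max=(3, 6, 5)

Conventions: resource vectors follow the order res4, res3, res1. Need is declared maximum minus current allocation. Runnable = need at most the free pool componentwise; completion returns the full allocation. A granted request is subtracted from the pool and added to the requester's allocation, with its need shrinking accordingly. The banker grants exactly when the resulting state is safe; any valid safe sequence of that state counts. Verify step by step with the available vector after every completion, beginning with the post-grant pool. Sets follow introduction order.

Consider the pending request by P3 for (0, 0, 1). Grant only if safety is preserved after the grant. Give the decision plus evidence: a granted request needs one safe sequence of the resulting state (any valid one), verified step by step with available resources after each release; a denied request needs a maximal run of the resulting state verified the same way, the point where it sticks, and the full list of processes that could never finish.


DENY. Granting would leave the state unsafe.
Key observation: res1 is the bottleneck — with P1, P6 done the pool holds (4, 4, 4), short of every remaining need.
On the post-grant state, P1, P6 is a maximal run — nothing extends it. Verifying each step:
  pool = (2, 1, 1)
  run P1 (needs (1, 1, 0), free (2, 1, 1)); after release of (2, 3, 1) the pool is (4, 4, 2)
  run P6 (needs (2, 3, 2), free (4, 4, 2)); after release of (0, 0, 2) the pool is (4, 4, 4)
  P0 cannot run: need (3, 5, 5) vs free (4, 4, 4) (insufficient res3 and res1)
  P3 cannot run: need (5, 3, 8) vs free (4, 4, 4) (insufficient res4 and res1)
  P2 cannot run: need (5, 5, 5) vs free (4, 4, 4) (insufficient res4, res3 and res1)
  P4 cannot run: need (3, 4, 5) vs free (4, 4, 4) (insufficient res1)
Had the request been granted, P0, P3, P2 and P4 could never finish.


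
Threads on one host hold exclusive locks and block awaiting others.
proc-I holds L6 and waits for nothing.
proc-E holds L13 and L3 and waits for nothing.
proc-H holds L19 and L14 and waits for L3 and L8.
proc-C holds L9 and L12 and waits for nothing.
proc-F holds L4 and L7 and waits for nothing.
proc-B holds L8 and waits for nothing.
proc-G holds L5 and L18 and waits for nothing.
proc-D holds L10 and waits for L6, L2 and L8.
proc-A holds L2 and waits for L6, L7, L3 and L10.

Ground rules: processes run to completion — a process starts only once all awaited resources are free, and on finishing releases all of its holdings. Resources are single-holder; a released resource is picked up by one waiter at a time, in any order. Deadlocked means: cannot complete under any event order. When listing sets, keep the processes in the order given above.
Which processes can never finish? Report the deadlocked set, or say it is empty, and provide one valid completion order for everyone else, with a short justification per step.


Deadlocked set: proc-D and proc-A.
Key observation: the waits loop around proc-D -> proc-A -> proc-D with no way out; no other process is dragged down with it.
A valid finishing order for the others: proc-B, proc-I, proc-G, proc-F, proc-C, proc-E, proc-H.
Step-by-step check:
  proc-B: no waits; runs immediately, freeing L8
  proc-I: no waits; runs immediately, freeing L6
  proc-G: no waits; runs immediately, freeing L5 and L18
  proc-F: no waits; runs immediately, freeing L4 and L7
  proc-C: no waits; runs immediately, freeing L9 and L12
  proc-E: no waits; runs immediately, freeing L13 and L3
  proc-H: everything it awaited (L3 and L8) is free; runs, freeing L19 and L14


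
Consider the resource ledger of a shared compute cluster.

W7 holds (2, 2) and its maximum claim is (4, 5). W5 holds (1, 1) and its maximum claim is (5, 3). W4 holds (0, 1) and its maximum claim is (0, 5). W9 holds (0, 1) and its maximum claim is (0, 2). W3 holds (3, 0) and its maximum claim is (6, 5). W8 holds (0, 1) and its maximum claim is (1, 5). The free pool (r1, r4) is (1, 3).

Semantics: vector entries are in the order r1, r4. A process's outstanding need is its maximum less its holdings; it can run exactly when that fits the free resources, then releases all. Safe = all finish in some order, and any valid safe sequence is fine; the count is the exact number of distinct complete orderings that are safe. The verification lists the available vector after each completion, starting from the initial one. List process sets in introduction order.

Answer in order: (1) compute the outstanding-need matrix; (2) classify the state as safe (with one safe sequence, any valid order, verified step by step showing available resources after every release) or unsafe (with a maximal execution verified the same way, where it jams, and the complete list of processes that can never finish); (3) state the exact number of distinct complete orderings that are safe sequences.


(1) Need matrix, components ordered r1, r4:
  W7: (2, 3)
  W5: (4, 2)
  W4: (0, 4)
  W9: (0, 1)
  W3: (3, 5)
  W8: (1, 4)
(2) UNSAFE — no complete ordering exists.
Key observation: the pool after W9, W8, W4 is (1, 6); every surviving request exceeds it in r1, so progress ends there.
The run W9, W8, W4 cannot be extended any further. Step-by-step check:
  pool = (1, 3)
  run W9 (needs (0, 1), free (1, 3)); after release of (0, 1) the pool is (1, 4)
  run W8 (needs (1, 4), free (1, 4)); after release of (0, 1) the pool is (1, 5)
  run W4 (needs (0, 4), free (1, 5)); after release of (0, 1) the pool is (1, 6)
  W7 cannot run: need (2, 3) vs free (1, 6) (insufficient r1)
  W5 cannot run: need (4, 2) vs free (1, 6) (insufficient r1)
  W3 cannot run: need (3, 5) vs free (1, 6) (insufficient r1)
Processes that can never finish: W7, W5 and W3.
(3) Exactly 0 of the possible complete orderings are safe sequences.


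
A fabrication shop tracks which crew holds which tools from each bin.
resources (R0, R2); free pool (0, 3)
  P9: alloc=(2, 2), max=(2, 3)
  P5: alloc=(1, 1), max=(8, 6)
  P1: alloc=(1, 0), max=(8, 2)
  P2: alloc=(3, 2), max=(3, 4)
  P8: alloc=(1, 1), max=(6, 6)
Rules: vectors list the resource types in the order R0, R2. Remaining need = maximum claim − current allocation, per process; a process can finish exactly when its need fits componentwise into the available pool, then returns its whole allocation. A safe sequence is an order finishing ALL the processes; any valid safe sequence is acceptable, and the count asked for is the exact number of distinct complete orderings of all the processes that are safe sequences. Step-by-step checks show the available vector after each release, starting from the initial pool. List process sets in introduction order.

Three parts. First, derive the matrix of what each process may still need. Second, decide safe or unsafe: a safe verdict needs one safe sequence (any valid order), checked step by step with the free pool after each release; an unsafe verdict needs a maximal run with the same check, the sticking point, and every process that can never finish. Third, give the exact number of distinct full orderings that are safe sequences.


(1) Need matrix, components ordered R0, R2:
  P9: (0, 1)
  P5: (7, 5)
  P1: (7, 2)
  P2: (0, 2)
  P8: (5, 5)
(2) UNSAFE — no complete ordering exists.
Key observation: even finishing P2, P9, P8 leaves just (6, 8) free — too little R0 for any of the remaining processes.
A maximal execution: P2, P9, P8 — then nothing else fits. Walking it through:
  pool = (0, 3)
  run P2 (needs (0, 2), free (0, 3)); after release of (3, 2) the pool is (3, 5)
  run P9 (needs (0, 1), free (3, 5)); after release of (2, 2) the pool is (5, 7)
  run P8 (needs (5, 5), free (5, 7)); after release of (1, 1) the pool is (6, 8)
  P5 still needs (7, 5) but only (6, 8) is free — short on R0
  P1 still needs (7, 2) but only (6, 8) is free — short on R0
Never able to finish: P5 and P1.
(3) The exact count: 0 of the possible complete orderings are safe sequences.


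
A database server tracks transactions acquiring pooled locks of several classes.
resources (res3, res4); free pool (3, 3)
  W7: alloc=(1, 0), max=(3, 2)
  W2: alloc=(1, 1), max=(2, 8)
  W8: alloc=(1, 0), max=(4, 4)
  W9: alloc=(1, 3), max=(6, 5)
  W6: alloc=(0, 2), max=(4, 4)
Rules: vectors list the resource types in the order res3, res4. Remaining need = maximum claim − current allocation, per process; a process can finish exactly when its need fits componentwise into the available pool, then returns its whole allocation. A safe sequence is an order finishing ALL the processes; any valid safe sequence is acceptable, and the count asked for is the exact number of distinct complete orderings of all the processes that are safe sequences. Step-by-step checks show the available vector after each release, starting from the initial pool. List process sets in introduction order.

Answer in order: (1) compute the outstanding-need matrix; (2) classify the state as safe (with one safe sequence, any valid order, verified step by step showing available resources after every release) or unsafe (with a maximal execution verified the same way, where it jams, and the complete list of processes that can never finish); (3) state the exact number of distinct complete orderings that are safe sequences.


(1) Need matrix, components ordered res3, res4:
  W7: (2, 2)
  W2: (1, 7)
  W8: (3, 4)
  W9: (5, 2)
  W6: (4, 2)
(2) SAFE. One safe sequence: W7, W6, W8, W9, W2.
Key observation: the first exact fit in this order is W6 — it needs (4, 2) with (4, 3) free, meeting a requested resource to the last unit.
Verifying each step:
  pool = (3, 3)
  run W7 (needs (2, 2), free (3, 3)); after release of (1, 0) the pool is (4, 3)
  run W6 (needs (4, 2), free (4, 3)); after release of (0, 2) the pool is (4, 5)
  run W8 (needs (3, 4), free (4, 5)); after release of (1, 0) the pool is (5, 5)
  run W9 (needs (5, 2), free (5, 5)); after release of (1, 3) the pool is (6, 8)
  run W2 (needs (1, 7), free (6, 8)); after release of (1, 1) the pool is (7, 9)
(3) Exactly 1 of the possible complete orderings is a safe sequence.
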